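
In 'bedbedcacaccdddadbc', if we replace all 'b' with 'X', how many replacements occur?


re.sub('b', 'X', text) replaces every occurrence of 'b' with 'X'.
Text: 'bedbedcacaccdddadbc'
Scanning for 'b':
  pos 0: 'b' -> replacement #1
  pos 3: 'b' -> replacement #2
  pos 17: 'b' -> replacement #3
Total replacements: 3

3


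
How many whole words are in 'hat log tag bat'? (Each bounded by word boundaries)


Word boundaries (\b) mark the start/end of each word.
Text: 'hat log tag bat'
Splitting by whitespace:
  Word 1: 'hat'
  Word 2: 'log'
  Word 3: 'tag'
  Word 4: 'bat'
Total whole words: 4

4


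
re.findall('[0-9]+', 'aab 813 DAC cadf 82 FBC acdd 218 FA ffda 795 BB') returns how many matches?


Pattern '[0-9]+' finds one or more digits.
Text: 'aab 813 DAC cadf 82 FBC acdd 218 FA ffda 795 BB'
Scanning for matches:
  Match 1: '813'
  Match 2: '82'
  Match 3: '218'
  Match 4: '795'
Total matches: 4

4


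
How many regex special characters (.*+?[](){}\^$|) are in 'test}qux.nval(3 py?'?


Regex special characters are: . * + ? [ ] ( ) { } \ ^ $ |
Scanning 'test}qux.nval(3 py?':
  pos 4: '}' -> SPECIAL
  pos 8: '.' -> SPECIAL
  pos 13: '(' -> SPECIAL
  pos 18: '?' -> SPECIAL
Special chars found: ['}', '.', '(', '?']
Total: 4

4


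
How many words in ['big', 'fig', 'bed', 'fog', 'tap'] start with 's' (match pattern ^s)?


Pattern ^s anchors to start of word. Check which words begin with 's':
  'big' -> no
  'fig' -> no
  'bed' -> no
  'fog' -> no
  'tap' -> no
Matching words: []
Count: 0

0


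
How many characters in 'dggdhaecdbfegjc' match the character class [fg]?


Character class [fg] matches any of: {f, g}
Scanning string 'dggdhaecdbfegjc' character by character:
  pos 0: 'd' -> no
  pos 1: 'g' -> MATCH
  pos 2: 'g' -> MATCH
  pos 3: 'd' -> no
  pos 4: 'h' -> no
  pos 5: 'a' -> no
  pos 6: 'e' -> no
  pos 7: 'c' -> no
  pos 8: 'd' -> no
  pos 9: 'b' -> no
  pos 10: 'f' -> MATCH
  pos 11: 'e' -> no
  pos 12: 'g' -> MATCH
  pos 13: 'j' -> no
  pos 14: 'c' -> no
Total matches: 4

4


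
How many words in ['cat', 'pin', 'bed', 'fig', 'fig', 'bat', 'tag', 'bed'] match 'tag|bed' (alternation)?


Alternation 'tag|bed' matches either 'tag' or 'bed'.
Checking each word:
  'cat' -> no
  'pin' -> no
  'bed' -> MATCH
  'fig' -> no
  'fig' -> no
  'bat' -> no
  'tag' -> MATCH
  'bed' -> MATCH
Matches: ['bed', 'tag', 'bed']
Count: 3

3


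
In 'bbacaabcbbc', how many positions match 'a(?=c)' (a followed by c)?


Lookahead 'a(?=c)' matches 'a' only when followed by 'c'.
String: 'bbacaabcbbc'
Checking each position where char is 'a':
  pos 2: 'a' -> MATCH (next='c')
  pos 4: 'a' -> no (next='a')
  pos 5: 'a' -> no (next='b')
Matching positions: [2]
Count: 1

1


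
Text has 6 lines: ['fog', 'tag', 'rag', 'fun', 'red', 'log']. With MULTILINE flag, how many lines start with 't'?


With MULTILINE flag, ^ matches the start of each line.
Lines: ['fog', 'tag', 'rag', 'fun', 'red', 'log']
Checking which lines start with 't':
  Line 1: 'fog' -> no
  Line 2: 'tag' -> MATCH
  Line 3: 'rag' -> no
  Line 4: 'fun' -> no
  Line 5: 'red' -> no
  Line 6: 'log' -> no
Matching lines: ['tag']
Count: 1

1


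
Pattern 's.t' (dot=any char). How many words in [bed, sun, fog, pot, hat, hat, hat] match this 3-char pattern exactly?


Pattern 's.t' means: starts with 's', any single char, ends with 't'.
Checking each word (must be exactly 3 chars):
  'bed' (len=3): no
  'sun' (len=3): no
  'fog' (len=3): no
  'pot' (len=3): no
  'hat' (len=3): no
  'hat' (len=3): no
  'hat' (len=3): no
Matching words: []
Total: 0

0


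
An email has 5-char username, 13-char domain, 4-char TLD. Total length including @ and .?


An email address has format: username@domain.tld
Username length: 5
'@' character: 1
Domain length: 13
'.' character: 1
TLD length: 4
Total = 5 + 1 + 13 + 1 + 4 = 24

24


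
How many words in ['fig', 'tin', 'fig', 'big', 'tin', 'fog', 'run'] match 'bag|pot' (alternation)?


Alternation 'bag|pot' matches either 'bag' or 'pot'.
Checking each word:
  'fig' -> no
  'tin' -> no
  'fig' -> no
  'big' -> no
  'tin' -> no
  'fog' -> no
  'run' -> no
Matches: []
Count: 0

0


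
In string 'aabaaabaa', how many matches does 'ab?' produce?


Pattern 'ab?' matches 'a' optionally followed by 'b'.
String: 'aabaaabaa'
Scanning left to right for 'a' then checking next char:
  Match 1: 'a' (a not followed by b)
  Match 2: 'ab' (a followed by b)
  Match 3: 'a' (a not followed by b)
  Match 4: 'a' (a not followed by b)
  Match 5: 'ab' (a followed by b)
  Match 6: 'a' (a not followed by b)
  Match 7: 'a' (a not followed by b)
Total matches: 7

7


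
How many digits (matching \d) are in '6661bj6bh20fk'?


\d matches any digit 0-9.
Scanning '6661bj6bh20fk':
  pos 0: '6' -> DIGIT
  pos 1: '6' -> DIGIT
  pos 2: '6' -> DIGIT
  pos 3: '1' -> DIGIT
  pos 6: '6' -> DIGIT
  pos 9: '2' -> DIGIT
  pos 10: '0' -> DIGIT
Digits found: ['6', '6', '6', '1', '6', '2', '0']
Total: 7

7


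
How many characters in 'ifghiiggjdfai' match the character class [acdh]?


Character class [acdh] matches any of: {a, c, d, h}
Scanning string 'ifghiiggjdfai' character by character:
  pos 0: 'i' -> no
  pos 1: 'f' -> no
  pos 2: 'g' -> no
  pos 3: 'h' -> MATCH
  pos 4: 'i' -> no
  pos 5: 'i' -> no
  pos 6: 'g' -> no
  pos 7: 'g' -> no
  pos 8: 'j' -> no
  pos 9: 'd' -> MATCH
  pos 10: 'f' -> no
  pos 11: 'a' -> MATCH
  pos 12: 'i' -> no
Total matches: 3

3


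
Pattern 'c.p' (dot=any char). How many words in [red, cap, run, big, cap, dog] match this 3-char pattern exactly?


Pattern 'c.p' means: starts with 'c', any single char, ends with 'p'.
Checking each word (must be exactly 3 chars):
  'red' (len=3): no
  'cap' (len=3): MATCH
  'run' (len=3): no
  'big' (len=3): no
  'cap' (len=3): MATCH
  'dog' (len=3): no
Matching words: ['cap', 'cap']
Total: 2

2


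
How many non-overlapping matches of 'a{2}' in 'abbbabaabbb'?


Pattern 'a{2}' matches exactly 2 consecutive a's (greedy, non-overlapping).
String: 'abbbabaabbb'
Scanning for runs of a's:
  Run at pos 0: 'a' (length 1) -> 0 match(es)
  Run at pos 4: 'a' (length 1) -> 0 match(es)
  Run at pos 6: 'aa' (length 2) -> 1 match(es)
Matches found: ['aa']
Total: 1

1


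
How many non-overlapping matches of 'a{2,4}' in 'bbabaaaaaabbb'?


Pattern 'a{2,4}' matches between 2 and 4 consecutive a's (greedy).
String: 'bbabaaaaaabbb'
Finding runs of a's and applying greedy matching:
  Run at pos 2: 'a' (length 1)
  Run at pos 4: 'aaaaaa' (length 6)
Matches: ['aaaa', 'aa']
Count: 2

2


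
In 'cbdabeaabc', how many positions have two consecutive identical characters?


Looking for consecutive identical characters in 'cbdabeaabc':
  pos 0-1: 'c' vs 'b' -> different
  pos 1-2: 'b' vs 'd' -> different
  pos 2-3: 'd' vs 'a' -> different
  pos 3-4: 'a' vs 'b' -> different
  pos 4-5: 'b' vs 'e' -> different
  pos 5-6: 'e' vs 'a' -> different
  pos 6-7: 'a' vs 'a' -> MATCH ('aa')
  pos 7-8: 'a' vs 'b' -> different
  pos 8-9: 'b' vs 'c' -> different
Consecutive identical pairs: ['aa']
Count: 1

1


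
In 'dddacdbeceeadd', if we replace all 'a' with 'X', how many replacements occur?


re.sub('a', 'X', text) replaces every occurrence of 'a' with 'X'.
Text: 'dddacdbeceeadd'
Scanning for 'a':
  pos 3: 'a' -> replacement #1
  pos 11: 'a' -> replacement #2
Total replacements: 2

2


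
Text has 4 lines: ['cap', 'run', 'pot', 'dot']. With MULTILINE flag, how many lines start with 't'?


With MULTILINE flag, ^ matches the start of each line.
Lines: ['cap', 'run', 'pot', 'dot']
Checking which lines start with 't':
  Line 1: 'cap' -> no
  Line 2: 'run' -> no
  Line 3: 'pot' -> no
  Line 4: 'dot' -> no
Matching lines: []
Count: 0

0


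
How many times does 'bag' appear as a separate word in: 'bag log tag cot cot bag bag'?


Scanning each word for exact match 'bag':
  Word 1: 'bag' -> MATCH
  Word 2: 'log' -> no
  Word 3: 'tag' -> no
  Word 4: 'cot' -> no
  Word 5: 'cot' -> no
  Word 6: 'bag' -> MATCH
  Word 7: 'bag' -> MATCH
Total matches: 3

3


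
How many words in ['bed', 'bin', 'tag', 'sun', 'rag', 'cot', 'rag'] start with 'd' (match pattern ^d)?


Pattern ^d anchors to start of word. Check which words begin with 'd':
  'bed' -> no
  'bin' -> no
  'tag' -> no
  'sun' -> no
  'rag' -> no
  'cot' -> no
  'rag' -> no
Matching words: []
Count: 0

0


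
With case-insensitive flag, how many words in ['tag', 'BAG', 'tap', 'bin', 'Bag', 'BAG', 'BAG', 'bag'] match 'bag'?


Case-insensitive matching: compare each word's lowercase form to 'bag'.
  'tag' -> lower='tag' -> no
  'BAG' -> lower='bag' -> MATCH
  'tap' -> lower='tap' -> no
  'bin' -> lower='bin' -> no
  'Bag' -> lower='bag' -> MATCH
  'BAG' -> lower='bag' -> MATCH
  'BAG' -> lower='bag' -> MATCH
  'bag' -> lower='bag' -> MATCH
Matches: ['BAG', 'Bag', 'BAG', 'BAG', 'bag']
Count: 5

5


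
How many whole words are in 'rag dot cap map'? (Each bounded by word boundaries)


Word boundaries (\b) mark the start/end of each word.
Text: 'rag dot cap map'
Splitting by whitespace:
  Word 1: 'rag'
  Word 2: 'dot'
  Word 3: 'cap'
  Word 4: 'map'
Total whole words: 4

4


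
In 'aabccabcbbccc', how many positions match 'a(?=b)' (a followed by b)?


Lookahead 'a(?=b)' matches 'a' only when followed by 'b'.
String: 'aabccabcbbccc'
Checking each position where char is 'a':
  pos 0: 'a' -> no (next='a')
  pos 1: 'a' -> MATCH (next='b')
  pos 5: 'a' -> MATCH (next='b')
Matching positions: [1, 5]
Count: 2

2


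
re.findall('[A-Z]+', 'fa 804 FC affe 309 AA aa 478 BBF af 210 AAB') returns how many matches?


Pattern '[A-Z]+' finds one or more uppercase letters.
Text: 'fa 804 FC affe 309 AA aa 478 BBF af 210 AAB'
Scanning for matches:
  Match 1: 'FC'
  Match 2: 'AA'
  Match 3: 'BBF'
  Match 4: 'AAB'
Total matches: 4

4


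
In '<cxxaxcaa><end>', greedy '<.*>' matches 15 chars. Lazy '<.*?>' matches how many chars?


Greedy '<.*>' tries to match as MUCH as possible.
Lazy '<.*?>' tries to match as LITTLE as possible.

String: '<cxxaxcaa><end>'
Greedy '<.*>' starts at first '<' and extends to the LAST '>': '<cxxaxcaa><end>' (15 chars)
Lazy '<.*?>' starts at first '<' and stops at the FIRST '>': '<cxxaxcaa>' (10 chars)

10


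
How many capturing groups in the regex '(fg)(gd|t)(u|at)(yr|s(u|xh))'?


To count capturing groups, count each '(' that starts a group.
Pattern: '(fg)(gd|t)(u|at)(yr|s(u|xh))'
Walking through the pattern:
  Position 0: '(' -> group #1
  Position 4: '(' -> group #2
  Position 10: '(' -> group #3
  Position 16: '(' -> group #4
  Position 21: '(' -> group #5
Total capturing groups: 5

5


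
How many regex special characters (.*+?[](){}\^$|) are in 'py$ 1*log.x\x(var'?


Regex special characters are: . * + ? [ ] ( ) { } \ ^ $ |
Scanning 'py$ 1*log.x\x(var':
  pos 2: '$' -> SPECIAL
  pos 5: '*' -> SPECIAL
  pos 9: '.' -> SPECIAL
  pos 11: '\' -> SPECIAL
  pos 13: '(' -> SPECIAL
Special chars found: ['$', '*', '.', '\\', '(']
Total: 5

5


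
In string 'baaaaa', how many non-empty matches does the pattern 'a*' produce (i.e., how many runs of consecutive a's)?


Pattern 'a*' matches zero or more a's. We want non-empty runs of consecutive a's.
String: 'baaaaa'
Walking through the string to find runs of a's:
  Run 1: positions 1-5 -> 'aaaaa'
Non-empty runs found: ['aaaaa']
Count: 1

1


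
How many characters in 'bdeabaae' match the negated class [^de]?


Negated class [^de] matches any char NOT in {d, e}
Scanning 'bdeabaae':
  pos 0: 'b' -> MATCH
  pos 1: 'd' -> no (excluded)
  pos 2: 'e' -> no (excluded)
  pos 3: 'a' -> MATCH
  pos 4: 'b' -> MATCH
  pos 5: 'a' -> MATCH
  pos 6: 'a' -> MATCH
  pos 7: 'e' -> no (excluded)
Total matches: 5

5


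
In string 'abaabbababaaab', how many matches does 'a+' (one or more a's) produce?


Pattern 'a+' matches one or more consecutive a's.
String: 'abaabbababaaab'
Scanning for runs of a:
  Match 1: 'a' (length 1)
  Match 2: 'aa' (length 2)
  Match 3: 'a' (length 1)
  Match 4: 'a' (length 1)
  Match 5: 'aaa' (length 3)
Total matches: 5

5


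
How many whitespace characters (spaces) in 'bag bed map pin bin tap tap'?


\s matches whitespace characters (spaces, tabs, etc.).
Text: 'bag bed map pin bin tap tap'
This text has 7 words separated by spaces.
Number of spaces = number of words - 1 = 7 - 1 = 6

6


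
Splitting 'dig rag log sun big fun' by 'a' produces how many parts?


Splitting by 'a' breaks the string at each occurrence of the separator.
Text: 'dig rag log sun big fun'
Parts after split:
  Part 1: 'dig r'
  Part 2: 'g log sun big fun'
Total parts: 2

2


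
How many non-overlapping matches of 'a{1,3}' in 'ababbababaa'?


Pattern 'a{1,3}' matches between 1 and 3 consecutive a's (greedy).
String: 'ababbababaa'
Finding runs of a's and applying greedy matching:
  Run at pos 0: 'a' (length 1)
  Run at pos 2: 'a' (length 1)
  Run at pos 5: 'a' (length 1)
  Run at pos 7: 'a' (length 1)
  Run at pos 9: 'aa' (length 2)
Matches: ['a', 'a', 'a', 'a', 'aa']
Count: 5

5


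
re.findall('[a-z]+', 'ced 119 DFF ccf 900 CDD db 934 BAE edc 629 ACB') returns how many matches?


Pattern '[a-z]+' finds one or more lowercase letters.
Text: 'ced 119 DFF ccf 900 CDD db 934 BAE edc 629 ACB'
Scanning for matches:
  Match 1: 'ced'
  Match 2: 'ccf'
  Match 3: 'db'
  Match 4: 'edc'
Total matches: 4

4


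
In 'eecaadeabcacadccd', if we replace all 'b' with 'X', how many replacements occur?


re.sub('b', 'X', text) replaces every occurrence of 'b' with 'X'.
Text: 'eecaadeabcacadccd'
Scanning for 'b':
  pos 8: 'b' -> replacement #1
Total replacements: 1

1


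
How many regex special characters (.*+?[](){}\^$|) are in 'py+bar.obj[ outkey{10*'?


Regex special characters are: . * + ? [ ] ( ) { } \ ^ $ |
Scanning 'py+bar.obj[ outkey{10*':
  pos 2: '+' -> SPECIAL
  pos 6: '.' -> SPECIAL
  pos 10: '[' -> SPECIAL
  pos 18: '{' -> SPECIAL
  pos 21: '*' -> SPECIAL
Special chars found: ['+', '.', '[', '{', '*']
Total: 5

5


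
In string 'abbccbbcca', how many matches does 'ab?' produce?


Pattern 'ab?' matches 'a' optionally followed by 'b'.
String: 'abbccbbcca'
Scanning left to right for 'a' then checking next char:
  Match 1: 'ab' (a followed by b)
  Match 2: 'a' (a not followed by b)
Total matches: 2

2


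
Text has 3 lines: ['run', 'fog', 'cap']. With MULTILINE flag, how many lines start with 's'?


With MULTILINE flag, ^ matches the start of each line.
Lines: ['run', 'fog', 'cap']
Checking which lines start with 's':
  Line 1: 'run' -> no
  Line 2: 'fog' -> no
  Line 3: 'cap' -> no
Matching lines: []
Count: 0

0


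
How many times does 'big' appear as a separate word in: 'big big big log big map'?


Scanning each word for exact match 'big':
  Word 1: 'big' -> MATCH
  Word 2: 'big' -> MATCH
  Word 3: 'big' -> MATCH
  Word 4: 'log' -> no
  Word 5: 'big' -> MATCH
  Word 6: 'map' -> no
Total matches: 4

4


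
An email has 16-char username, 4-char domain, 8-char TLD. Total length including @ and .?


An email address has format: username@domain.tld
Username length: 16
'@' character: 1
Domain length: 4
'.' character: 1
TLD length: 8
Total = 16 + 1 + 4 + 1 + 8 = 30

30


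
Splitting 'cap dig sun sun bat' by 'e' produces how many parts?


Splitting by 'e' breaks the string at each occurrence of the separator.
Text: 'cap dig sun sun bat'
Parts after split:
  Part 1: 'cap dig sun sun bat'
Total parts: 1

1


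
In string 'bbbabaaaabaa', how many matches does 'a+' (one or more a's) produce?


Pattern 'a+' matches one or more consecutive a's.
String: 'bbbabaaaabaa'
Scanning for runs of a:
  Match 1: 'a' (length 1)
  Match 2: 'aaaa' (length 4)
  Match 3: 'aa' (length 2)
Total matches: 3

3


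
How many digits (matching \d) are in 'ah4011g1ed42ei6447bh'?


\d matches any digit 0-9.
Scanning 'ah4011g1ed42ei6447bh':
  pos 2: '4' -> DIGIT
  pos 3: '0' -> DIGIT
  pos 4: '1' -> DIGIT
  pos 5: '1' -> DIGIT
  pos 7: '1' -> DIGIT
  pos 10: '4' -> DIGIT
  pos 11: '2' -> DIGIT
  pos 14: '6' -> DIGIT
  pos 15: '4' -> DIGIT
  pos 16: '4' -> DIGIT
  pos 17: '7' -> DIGIT
Digits found: ['4', '0', '1', '1', '1', '4', '2', '6', '4', '4', '7']
Total: 11

11


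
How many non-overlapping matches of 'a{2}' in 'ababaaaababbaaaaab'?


Pattern 'a{2}' matches exactly 2 consecutive a's (greedy, non-overlapping).
String: 'ababaaaababbaaaaab'
Scanning for runs of a's:
  Run at pos 0: 'a' (length 1) -> 0 match(es)
  Run at pos 2: 'a' (length 1) -> 0 match(es)
  Run at pos 4: 'aaaa' (length 4) -> 2 match(es)
  Run at pos 9: 'a' (length 1) -> 0 match(es)
  Run at pos 12: 'aaaaa' (length 5) -> 2 match(es)
Matches found: ['aa', 'aa', 'aa', 'aa']
Total: 4

4


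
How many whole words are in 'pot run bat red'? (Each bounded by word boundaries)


Word boundaries (\b) mark the start/end of each word.
Text: 'pot run bat red'
Splitting by whitespace:
  Word 1: 'pot'
  Word 2: 'run'
  Word 3: 'bat'
  Word 4: 'red'
Total whole words: 4

4


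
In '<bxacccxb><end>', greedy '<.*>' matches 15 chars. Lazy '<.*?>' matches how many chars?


Greedy '<.*>' tries to match as MUCH as possible.
Lazy '<.*?>' tries to match as LITTLE as possible.

String: '<bxacccxb><end>'
Greedy '<.*>' starts at first '<' and extends to the LAST '>': '<bxacccxb><end>' (15 chars)
Lazy '<.*?>' starts at first '<' and stops at the FIRST '>': '<bxacccxb>' (10 chars)

10


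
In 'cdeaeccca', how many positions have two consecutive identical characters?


Looking for consecutive identical characters in 'cdeaeccca':
  pos 0-1: 'c' vs 'd' -> different
  pos 1-2: 'd' vs 'e' -> different
  pos 2-3: 'e' vs 'a' -> different
  pos 3-4: 'a' vs 'e' -> different
  pos 4-5: 'e' vs 'c' -> different
  pos 5-6: 'c' vs 'c' -> MATCH ('cc')
  pos 6-7: 'c' vs 'c' -> MATCH ('cc')
  pos 7-8: 'c' vs 'a' -> different
Consecutive identical pairs: ['cc', 'cc']
Count: 2

2


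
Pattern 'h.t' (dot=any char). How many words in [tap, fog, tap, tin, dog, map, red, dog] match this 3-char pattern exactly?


Pattern 'h.t' means: starts with 'h', any single char, ends with 't'.
Checking each word (must be exactly 3 chars):
  'tap' (len=3): no
  'fog' (len=3): no
  'tap' (len=3): no
  'tin' (len=3): no
  'dog' (len=3): no
  'map' (len=3): no
  'red' (len=3): no
  'dog' (len=3): no
Matching words: []
Total: 0

0


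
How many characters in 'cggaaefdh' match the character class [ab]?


Character class [ab] matches any of: {a, b}
Scanning string 'cggaaefdh' character by character:
  pos 0: 'c' -> no
  pos 1: 'g' -> no
  pos 2: 'g' -> no
  pos 3: 'a' -> MATCH
  pos 4: 'a' -> MATCH
  pos 5: 'e' -> no
  pos 6: 'f' -> no
  pos 7: 'd' -> no
  pos 8: 'h' -> no
Total matches: 2

2


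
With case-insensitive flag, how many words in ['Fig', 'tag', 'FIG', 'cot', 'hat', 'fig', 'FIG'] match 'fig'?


Case-insensitive matching: compare each word's lowercase form to 'fig'.
  'Fig' -> lower='fig' -> MATCH
  'tag' -> lower='tag' -> no
  'FIG' -> lower='fig' -> MATCH
  'cot' -> lower='cot' -> no
  'hat' -> lower='hat' -> no
  'fig' -> lower='fig' -> MATCH
  'FIG' -> lower='fig' -> MATCH
Matches: ['Fig', 'FIG', 'fig', 'FIG']
Count: 4

4


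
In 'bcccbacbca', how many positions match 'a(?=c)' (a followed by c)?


Lookahead 'a(?=c)' matches 'a' only when followed by 'c'.
String: 'bcccbacbca'
Checking each position where char is 'a':
  pos 5: 'a' -> MATCH (next='c')
Matching positions: [5]
Count: 1

1


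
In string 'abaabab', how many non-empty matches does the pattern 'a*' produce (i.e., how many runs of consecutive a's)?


Pattern 'a*' matches zero or more a's. We want non-empty runs of consecutive a's.
String: 'abaabab'
Walking through the string to find runs of a's:
  Run 1: positions 0-0 -> 'a'
  Run 2: positions 2-3 -> 'aa'
  Run 3: positions 5-5 -> 'a'
Non-empty runs found: ['a', 'aa', 'a']
Count: 3

3


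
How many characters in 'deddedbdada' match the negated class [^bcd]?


Negated class [^bcd] matches any char NOT in {b, c, d}
Scanning 'deddedbdada':
  pos 0: 'd' -> no (excluded)
  pos 1: 'e' -> MATCH
  pos 2: 'd' -> no (excluded)
  pos 3: 'd' -> no (excluded)
  pos 4: 'e' -> MATCH
  pos 5: 'd' -> no (excluded)
  pos 6: 'b' -> no (excluded)
  pos 7: 'd' -> no (excluded)
  pos 8: 'a' -> MATCH
  pos 9: 'd' -> no (excluded)
  pos 10: 'a' -> MATCH
Total matches: 4

4


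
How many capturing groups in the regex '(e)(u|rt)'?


To count capturing groups, count each '(' that starts a group.
Pattern: '(e)(u|rt)'
Walking through the pattern:
  Position 0: '(' -> group #1
  Position 3: '(' -> group #2
Total capturing groups: 2

2


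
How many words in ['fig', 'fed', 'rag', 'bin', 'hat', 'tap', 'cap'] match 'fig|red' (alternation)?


Alternation 'fig|red' matches either 'fig' or 'red'.
Checking each word:
  'fig' -> MATCH
  'fed' -> no
  'rag' -> no
  'bin' -> no
  'hat' -> no
  'tap' -> no
  'cap' -> no
Matches: ['fig']
Count: 1

1


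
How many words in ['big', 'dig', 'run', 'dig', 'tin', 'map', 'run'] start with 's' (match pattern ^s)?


Pattern ^s anchors to start of word. Check which words begin with 's':
  'big' -> no
  'dig' -> no
  'run' -> no
  'dig' -> no
  'tin' -> no
  'map' -> no
  'run' -> no
Matching words: []
Count: 0

0


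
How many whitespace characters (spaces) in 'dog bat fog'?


\s matches whitespace characters (spaces, tabs, etc.).
Text: 'dog bat fog'
This text has 3 words separated by spaces.
Number of spaces = number of words - 1 = 3 - 1 = 2

2


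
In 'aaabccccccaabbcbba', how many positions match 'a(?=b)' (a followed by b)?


Lookahead 'a(?=b)' matches 'a' only when followed by 'b'.
String: 'aaabccccccaabbcbba'
Checking each position where char is 'a':
  pos 0: 'a' -> no (next='a')
  pos 1: 'a' -> no (next='a')
  pos 2: 'a' -> MATCH (next='b')
  pos 10: 'a' -> no (next='a')
  pos 11: 'a' -> MATCH (next='b')
Matching positions: [2, 11]
Count: 2

2


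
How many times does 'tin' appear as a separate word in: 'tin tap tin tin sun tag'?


Scanning each word for exact match 'tin':
  Word 1: 'tin' -> MATCH
  Word 2: 'tap' -> no
  Word 3: 'tin' -> MATCH
  Word 4: 'tin' -> MATCH
  Word 5: 'sun' -> no
  Word 6: 'tag' -> no
Total matches: 3

3


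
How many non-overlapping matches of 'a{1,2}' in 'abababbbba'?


Pattern 'a{1,2}' matches between 1 and 2 consecutive a's (greedy).
String: 'abababbbba'
Finding runs of a's and applying greedy matching:
  Run at pos 0: 'a' (length 1)
  Run at pos 2: 'a' (length 1)
  Run at pos 4: 'a' (length 1)
  Run at pos 9: 'a' (length 1)
Matches: ['a', 'a', 'a', 'a']
Count: 4

4


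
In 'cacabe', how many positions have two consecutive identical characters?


Looking for consecutive identical characters in 'cacabe':
  pos 0-1: 'c' vs 'a' -> different
  pos 1-2: 'a' vs 'c' -> different
  pos 2-3: 'c' vs 'a' -> different
  pos 3-4: 'a' vs 'b' -> different
  pos 4-5: 'b' vs 'e' -> different
Consecutive identical pairs: []
Count: 0

0


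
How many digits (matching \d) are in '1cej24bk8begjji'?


\d matches any digit 0-9.
Scanning '1cej24bk8begjji':
  pos 0: '1' -> DIGIT
  pos 4: '2' -> DIGIT
  pos 5: '4' -> DIGIT
  pos 8: '8' -> DIGIT
Digits found: ['1', '2', '4', '8']
Total: 4

4


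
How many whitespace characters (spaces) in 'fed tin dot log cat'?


\s matches whitespace characters (spaces, tabs, etc.).
Text: 'fed tin dot log cat'
This text has 5 words separated by spaces.
Number of spaces = number of words - 1 = 5 - 1 = 4

4


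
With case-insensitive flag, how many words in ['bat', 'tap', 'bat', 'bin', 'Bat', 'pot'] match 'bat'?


Case-insensitive matching: compare each word's lowercase form to 'bat'.
  'bat' -> lower='bat' -> MATCH
  'tap' -> lower='tap' -> no
  'bat' -> lower='bat' -> MATCH
  'bin' -> lower='bin' -> no
  'Bat' -> lower='bat' -> MATCH
  'pot' -> lower='pot' -> no
Matches: ['bat', 'bat', 'Bat']
Count: 3

3


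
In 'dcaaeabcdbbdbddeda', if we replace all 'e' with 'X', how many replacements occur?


re.sub('e', 'X', text) replaces every occurrence of 'e' with 'X'.
Text: 'dcaaeabcdbbdbddeda'
Scanning for 'e':
  pos 4: 'e' -> replacement #1
  pos 15: 'e' -> replacement #2
Total replacements: 2

2


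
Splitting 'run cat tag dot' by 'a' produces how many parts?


Splitting by 'a' breaks the string at each occurrence of the separator.
Text: 'run cat tag dot'
Parts after split:
  Part 1: 'run c'
  Part 2: 't t'
  Part 3: 'g dot'
Total parts: 3

3


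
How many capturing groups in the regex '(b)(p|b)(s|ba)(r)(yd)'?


To count capturing groups, count each '(' that starts a group.
Pattern: '(b)(p|b)(s|ba)(r)(yd)'
Walking through the pattern:
  Position 0: '(' -> group #1
  Position 3: '(' -> group #2
  Position 8: '(' -> group #3
  Position 14: '(' -> group #4
  Position 17: '(' -> group #5
Total capturing groups: 5

5


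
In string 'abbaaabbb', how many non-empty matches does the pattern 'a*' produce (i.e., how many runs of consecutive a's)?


Pattern 'a*' matches zero or more a's. We want non-empty runs of consecutive a's.
String: 'abbaaabbb'
Walking through the string to find runs of a's:
  Run 1: positions 0-0 -> 'a'
  Run 2: positions 3-5 -> 'aaa'
Non-empty runs found: ['a', 'aaa']
Count: 2

2


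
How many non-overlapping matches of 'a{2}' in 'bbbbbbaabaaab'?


Pattern 'a{2}' matches exactly 2 consecutive a's (greedy, non-overlapping).
String: 'bbbbbbaabaaab'
Scanning for runs of a's:
  Run at pos 6: 'aa' (length 2) -> 1 match(es)
  Run at pos 9: 'aaa' (length 3) -> 1 match(es)
Matches found: ['aa', 'aa']
Total: 2

2


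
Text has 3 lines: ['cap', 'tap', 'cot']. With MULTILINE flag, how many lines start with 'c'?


With MULTILINE flag, ^ matches the start of each line.
Lines: ['cap', 'tap', 'cot']
Checking which lines start with 'c':
  Line 1: 'cap' -> MATCH
  Line 2: 'tap' -> no
  Line 3: 'cot' -> MATCH
Matching lines: ['cap', 'cot']
Count: 2

2


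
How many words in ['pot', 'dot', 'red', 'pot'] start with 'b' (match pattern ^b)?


Pattern ^b anchors to start of word. Check which words begin with 'b':
  'pot' -> no
  'dot' -> no
  'red' -> no
  'pot' -> no
Matching words: []
Count: 0

0


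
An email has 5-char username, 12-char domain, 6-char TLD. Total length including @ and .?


An email address has format: username@domain.tld
Username length: 5
'@' character: 1
Domain length: 12
'.' character: 1
TLD length: 6
Total = 5 + 1 + 12 + 1 + 6 = 25

25


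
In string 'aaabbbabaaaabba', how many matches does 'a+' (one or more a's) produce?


Pattern 'a+' matches one or more consecutive a's.
String: 'aaabbbabaaaabba'
Scanning for runs of a:
  Match 1: 'aaa' (length 3)
  Match 2: 'a' (length 1)
  Match 3: 'aaaa' (length 4)
  Match 4: 'a' (length 1)
Total matches: 4

4


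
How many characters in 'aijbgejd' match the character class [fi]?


Character class [fi] matches any of: {f, i}
Scanning string 'aijbgejd' character by character:
  pos 0: 'a' -> no
  pos 1: 'i' -> MATCH
  pos 2: 'j' -> no
  pos 3: 'b' -> no
  pos 4: 'g' -> no
  pos 5: 'e' -> no
  pos 6: 'j' -> no
  pos 7: 'd' -> no
Total matches: 1

1


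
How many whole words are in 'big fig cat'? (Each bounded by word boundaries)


Word boundaries (\b) mark the start/end of each word.
Text: 'big fig cat'
Splitting by whitespace:
  Word 1: 'big'
  Word 2: 'fig'
  Word 3: 'cat'
Total whole words: 3

3


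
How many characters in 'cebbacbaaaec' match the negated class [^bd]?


Negated class [^bd] matches any char NOT in {b, d}
Scanning 'cebbacbaaaec':
  pos 0: 'c' -> MATCH
  pos 1: 'e' -> MATCH
  pos 2: 'b' -> no (excluded)
  pos 3: 'b' -> no (excluded)
  pos 4: 'a' -> MATCH
  pos 5: 'c' -> MATCH
  pos 6: 'b' -> no (excluded)
  pos 7: 'a' -> MATCH
  pos 8: 'a' -> MATCH
  pos 9: 'a' -> MATCH
  pos 10: 'e' -> MATCH
  pos 11: 'c' -> MATCH
Total matches: 9

9


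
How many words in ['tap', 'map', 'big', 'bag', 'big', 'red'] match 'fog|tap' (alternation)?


Alternation 'fog|tap' matches either 'fog' or 'tap'.
Checking each word:
  'tap' -> MATCH
  'map' -> no
  'big' -> no
  'bag' -> no
  'big' -> no
  'red' -> no
Matches: ['tap']
Count: 1

1


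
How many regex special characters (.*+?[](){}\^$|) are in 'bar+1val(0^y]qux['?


Regex special characters are: . * + ? [ ] ( ) { } \ ^ $ |
Scanning 'bar+1val(0^y]qux[':
  pos 3: '+' -> SPECIAL
  pos 8: '(' -> SPECIAL
  pos 10: '^' -> SPECIAL
  pos 12: ']' -> SPECIAL
  pos 16: '[' -> SPECIAL
Special chars found: ['+', '(', '^', ']', '[']
Total: 5

5


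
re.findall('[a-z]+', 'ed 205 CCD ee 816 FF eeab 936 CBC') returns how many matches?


Pattern '[a-z]+' finds one or more lowercase letters.
Text: 'ed 205 CCD ee 816 FF eeab 936 CBC'
Scanning for matches:
  Match 1: 'ed'
  Match 2: 'ee'
  Match 3: 'eeab'
Total matches: 3

3


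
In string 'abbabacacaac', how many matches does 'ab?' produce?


Pattern 'ab?' matches 'a' optionally followed by 'b'.
String: 'abbabacacaac'
Scanning left to right for 'a' then checking next char:
  Match 1: 'ab' (a followed by b)
  Match 2: 'ab' (a followed by b)
  Match 3: 'a' (a not followed by b)
  Match 4: 'a' (a not followed by b)
  Match 5: 'a' (a not followed by b)
  Match 6: 'a' (a not followed by b)
Total matches: 6

6


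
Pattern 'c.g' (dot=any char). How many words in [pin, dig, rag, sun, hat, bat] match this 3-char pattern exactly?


Pattern 'c.g' means: starts with 'c', any single char, ends with 'g'.
Checking each word (must be exactly 3 chars):
  'pin' (len=3): no
  'dig' (len=3): no
  'rag' (len=3): no
  'sun' (len=3): no
  'hat' (len=3): no
  'bat' (len=3): no
Matching words: []
Total: 0

0


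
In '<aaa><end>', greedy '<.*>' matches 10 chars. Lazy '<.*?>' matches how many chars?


Greedy '<.*>' tries to match as MUCH as possible.
Lazy '<.*?>' tries to match as LITTLE as possible.

String: '<aaa><end>'
Greedy '<.*>' starts at first '<' and extends to the LAST '>': '<aaa><end>' (10 chars)
Lazy '<.*?>' starts at first '<' and stops at the FIRST '>': '<aaa>' (5 chars)

5


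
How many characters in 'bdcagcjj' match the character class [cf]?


Character class [cf] matches any of: {c, f}
Scanning string 'bdcagcjj' character by character:
  pos 0: 'b' -> no
  pos 1: 'd' -> no
  pos 2: 'c' -> MATCH
  pos 3: 'a' -> no
  pos 4: 'g' -> no
  pos 5: 'c' -> MATCH
  pos 6: 'j' -> no
  pos 7: 'j' -> no
Total matches: 2

2


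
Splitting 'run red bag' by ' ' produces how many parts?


Splitting by ' ' breaks the string at each occurrence of the separator.
Text: 'run red bag'
Parts after split:
  Part 1: 'run'
  Part 2: 'red'
  Part 3: 'bag'
Total parts: 3

3


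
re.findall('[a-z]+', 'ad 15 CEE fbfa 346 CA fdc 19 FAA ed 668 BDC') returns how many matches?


Pattern '[a-z]+' finds one or more lowercase letters.
Text: 'ad 15 CEE fbfa 346 CA fdc 19 FAA ed 668 BDC'
Scanning for matches:
  Match 1: 'ad'
  Match 2: 'fbfa'
  Match 3: 'fdc'
  Match 4: 'ed'
Total matches: 4

4


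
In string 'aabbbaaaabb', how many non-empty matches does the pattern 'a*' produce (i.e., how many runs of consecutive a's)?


Pattern 'a*' matches zero or more a's. We want non-empty runs of consecutive a's.
String: 'aabbbaaaabb'
Walking through the string to find runs of a's:
  Run 1: positions 0-1 -> 'aa'
  Run 2: positions 5-8 -> 'aaaa'
Non-empty runs found: ['aa', 'aaaa']
Count: 2

2


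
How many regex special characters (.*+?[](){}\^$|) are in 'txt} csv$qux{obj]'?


Regex special characters are: . * + ? [ ] ( ) { } \ ^ $ |
Scanning 'txt} csv$qux{obj]':
  pos 3: '}' -> SPECIAL
  pos 8: '$' -> SPECIAL
  pos 12: '{' -> SPECIAL
  pos 16: ']' -> SPECIAL
Special chars found: ['}', '$', '{', ']']
Total: 4

4


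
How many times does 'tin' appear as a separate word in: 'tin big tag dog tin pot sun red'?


Scanning each word for exact match 'tin':
  Word 1: 'tin' -> MATCH
  Word 2: 'big' -> no
  Word 3: 'tag' -> no
  Word 4: 'dog' -> no
  Word 5: 'tin' -> MATCH
  Word 6: 'pot' -> no
  Word 7: 'sun' -> no
  Word 8: 'red' -> no
Total matches: 2

2


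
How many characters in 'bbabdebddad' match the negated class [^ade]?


Negated class [^ade] matches any char NOT in {a, d, e}
Scanning 'bbabdebddad':
  pos 0: 'b' -> MATCH
  pos 1: 'b' -> MATCH
  pos 2: 'a' -> no (excluded)
  pos 3: 'b' -> MATCH
  pos 4: 'd' -> no (excluded)
  pos 5: 'e' -> no (excluded)
  pos 6: 'b' -> MATCH
  pos 7: 'd' -> no (excluded)
  pos 8: 'd' -> no (excluded)
  pos 9: 'a' -> no (excluded)
  pos 10: 'd' -> no (excluded)
Total matches: 4

4


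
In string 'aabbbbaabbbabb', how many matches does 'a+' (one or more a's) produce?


Pattern 'a+' matches one or more consecutive a's.
String: 'aabbbbaabbbabb'
Scanning for runs of a:
  Match 1: 'aa' (length 2)
  Match 2: 'aa' (length 2)
  Match 3: 'a' (length 1)
Total matches: 3

3


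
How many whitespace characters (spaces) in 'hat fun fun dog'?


\s matches whitespace characters (spaces, tabs, etc.).
Text: 'hat fun fun dog'
This text has 4 words separated by spaces.
Number of spaces = number of words - 1 = 4 - 1 = 3

3


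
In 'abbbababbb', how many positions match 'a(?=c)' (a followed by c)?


Lookahead 'a(?=c)' matches 'a' only when followed by 'c'.
String: 'abbbababbb'
Checking each position where char is 'a':
  pos 0: 'a' -> no (next='b')
  pos 4: 'a' -> no (next='b')
  pos 6: 'a' -> no (next='b')
Matching positions: []
Count: 0

0


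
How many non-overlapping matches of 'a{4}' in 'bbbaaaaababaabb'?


Pattern 'a{4}' matches exactly 4 consecutive a's (greedy, non-overlapping).
String: 'bbbaaaaababaabb'
Scanning for runs of a's:
  Run at pos 3: 'aaaaa' (length 5) -> 1 match(es)
  Run at pos 9: 'a' (length 1) -> 0 match(es)
  Run at pos 11: 'aa' (length 2) -> 0 match(es)
Matches found: ['aaaa']
Total: 1

1


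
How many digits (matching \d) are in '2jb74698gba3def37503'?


\d matches any digit 0-9.
Scanning '2jb74698gba3def37503':
  pos 0: '2' -> DIGIT
  pos 3: '7' -> DIGIT
  pos 4: '4' -> DIGIT
  pos 5: '6' -> DIGIT
  pos 6: '9' -> DIGIT
  pos 7: '8' -> DIGIT
  pos 11: '3' -> DIGIT
  pos 15: '3' -> DIGIT
  pos 16: '7' -> DIGIT
  pos 17: '5' -> DIGIT
  pos 18: '0' -> DIGIT
  pos 19: '3' -> DIGIT
Digits found: ['2', '7', '4', '6', '9', '8', '3', '3', '7', '5', '0', '3']
Total: 12

12


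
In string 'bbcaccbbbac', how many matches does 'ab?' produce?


Pattern 'ab?' matches 'a' optionally followed by 'b'.
String: 'bbcaccbbbac'
Scanning left to right for 'a' then checking next char:
  Match 1: 'a' (a not followed by b)
  Match 2: 'a' (a not followed by b)
Total matches: 2

2


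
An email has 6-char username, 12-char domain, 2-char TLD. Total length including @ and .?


An email address has format: username@domain.tld
Username length: 6
'@' character: 1
Domain length: 12
'.' character: 1
TLD length: 2
Total = 6 + 1 + 12 + 1 + 2 = 22

22


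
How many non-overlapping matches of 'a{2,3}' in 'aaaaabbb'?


Pattern 'a{2,3}' matches between 2 and 3 consecutive a's (greedy).
String: 'aaaaabbb'
Finding runs of a's and applying greedy matching:
  Run at pos 0: 'aaaaa' (length 5)
Matches: ['aaa', 'aa']
Count: 2

2


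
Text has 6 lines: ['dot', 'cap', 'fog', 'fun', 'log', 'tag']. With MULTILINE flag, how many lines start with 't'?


With MULTILINE flag, ^ matches the start of each line.
Lines: ['dot', 'cap', 'fog', 'fun', 'log', 'tag']
Checking which lines start with 't':
  Line 1: 'dot' -> no
  Line 2: 'cap' -> no
  Line 3: 'fog' -> no
  Line 4: 'fun' -> no
  Line 5: 'log' -> no
  Line 6: 'tag' -> MATCH
Matching lines: ['tag']
Count: 1

1


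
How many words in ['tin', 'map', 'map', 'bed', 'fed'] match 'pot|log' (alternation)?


Alternation 'pot|log' matches either 'pot' or 'log'.
Checking each word:
  'tin' -> no
  'map' -> no
  'map' -> no
  'bed' -> no
  'fed' -> no
Matches: []
Count: 0

0


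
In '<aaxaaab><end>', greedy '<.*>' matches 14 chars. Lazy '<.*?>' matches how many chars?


Greedy '<.*>' tries to match as MUCH as possible.
Lazy '<.*?>' tries to match as LITTLE as possible.

String: '<aaxaaab><end>'
Greedy '<.*>' starts at first '<' and extends to the LAST '>': '<aaxaaab><end>' (14 chars)
Lazy '<.*?>' starts at first '<' and stops at the FIRST '>': '<aaxaaab>' (9 chars)

9


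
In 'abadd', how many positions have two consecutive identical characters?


Looking for consecutive identical characters in 'abadd':
  pos 0-1: 'a' vs 'b' -> different
  pos 1-2: 'b' vs 'a' -> different
  pos 2-3: 'a' vs 'd' -> different
  pos 3-4: 'd' vs 'd' -> MATCH ('dd')
Consecutive identical pairs: ['dd']
Count: 1

1


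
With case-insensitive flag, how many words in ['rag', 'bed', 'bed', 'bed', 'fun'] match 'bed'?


Case-insensitive matching: compare each word's lowercase form to 'bed'.
  'rag' -> lower='rag' -> no
  'bed' -> lower='bed' -> MATCH
  'bed' -> lower='bed' -> MATCH
  'bed' -> lower='bed' -> MATCH
  'fun' -> lower='fun' -> no
Matches: ['bed', 'bed', 'bed']
Count: 3

3


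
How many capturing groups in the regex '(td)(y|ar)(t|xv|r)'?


To count capturing groups, count each '(' that starts a group.
Pattern: '(td)(y|ar)(t|xv|r)'
Walking through the pattern:
  Position 0: '(' -> group #1
  Position 4: '(' -> group #2
  Position 10: '(' -> group #3
Total capturing groups: 3

3


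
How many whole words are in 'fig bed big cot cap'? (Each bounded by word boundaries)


Word boundaries (\b) mark the start/end of each word.
Text: 'fig bed big cot cap'
Splitting by whitespace:
  Word 1: 'fig'
  Word 2: 'bed'
  Word 3: 'big'
  Word 4: 'cot'
  Word 5: 'cap'
Total whole words: 5

5


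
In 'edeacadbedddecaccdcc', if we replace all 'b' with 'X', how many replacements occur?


re.sub('b', 'X', text) replaces every occurrence of 'b' with 'X'.
Text: 'edeacadbedddecaccdcc'
Scanning for 'b':
  pos 7: 'b' -> replacement #1
Total replacements: 1

1


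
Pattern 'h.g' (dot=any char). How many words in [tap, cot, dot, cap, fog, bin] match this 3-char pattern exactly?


Pattern 'h.g' means: starts with 'h', any single char, ends with 'g'.
Checking each word (must be exactly 3 chars):
  'tap' (len=3): no
  'cot' (len=3): no
  'dot' (len=3): no
  'cap' (len=3): no
  'fog' (len=3): no
  'bin' (len=3): no
Matching words: []
Total: 0

0


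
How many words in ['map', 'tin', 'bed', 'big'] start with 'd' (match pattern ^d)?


Pattern ^d anchors to start of word. Check which words begin with 'd':
  'map' -> no
  'tin' -> no
  'bed' -> no
  'big' -> no
Matching words: []
Count: 0

0


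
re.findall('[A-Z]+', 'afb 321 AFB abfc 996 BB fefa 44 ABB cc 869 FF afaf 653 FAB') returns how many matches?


Pattern '[A-Z]+' finds one or more uppercase letters.
Text: 'afb 321 AFB abfc 996 BB fefa 44 ABB cc 869 FF afaf 653 FAB'
Scanning for matches:
  Match 1: 'AFB'
  Match 2: 'BB'
  Match 3: 'ABB'
  Match 4: 'FF'
  Match 5: 'FAB'
Total matches: 5

5


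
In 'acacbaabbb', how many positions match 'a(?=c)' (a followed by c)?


Lookahead 'a(?=c)' matches 'a' only when followed by 'c'.
String: 'acacbaabbb'
Checking each position where char is 'a':
  pos 0: 'a' -> MATCH (next='c')
  pos 2: 'a' -> MATCH (next='c')
  pos 5: 'a' -> no (next='a')
  pos 6: 'a' -> no (next='b')
Matching positions: [0, 2]
Count: 2

2


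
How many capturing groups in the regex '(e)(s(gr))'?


To count capturing groups, count each '(' that starts a group.
Pattern: '(e)(s(gr))'
Walking through the pattern:
  Position 0: '(' -> group #1
  Position 3: '(' -> group #2
  Position 5: '(' -> group #3
Total capturing groups: 3

3


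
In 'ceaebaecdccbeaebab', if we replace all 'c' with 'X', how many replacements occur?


re.sub('c', 'X', text) replaces every occurrence of 'c' with 'X'.
Text: 'ceaebaecdccbeaebab'
Scanning for 'c':
  pos 0: 'c' -> replacement #1
  pos 7: 'c' -> replacement #2
  pos 9: 'c' -> replacement #3
  pos 10: 'c' -> replacement #4
Total replacements: 4

4


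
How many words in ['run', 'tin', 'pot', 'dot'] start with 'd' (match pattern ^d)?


Pattern ^d anchors to start of word. Check which words begin with 'd':
  'run' -> no
  'tin' -> no
  'pot' -> no
  'dot' -> MATCH (starts with 'd')
Matching words: ['dot']
Count: 1

1


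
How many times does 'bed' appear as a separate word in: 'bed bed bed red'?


Scanning each word for exact match 'bed':
  Word 1: 'bed' -> MATCH
  Word 2: 'bed' -> MATCH
  Word 3: 'bed' -> MATCH
  Word 4: 'red' -> no
Total matches: 3

3
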